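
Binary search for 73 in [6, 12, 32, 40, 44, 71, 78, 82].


Step 1: lo=0, hi=7, mid=3, val=40
Step 2: lo=4, hi=7, mid=5, val=71
Step 3: lo=6, hi=7, mid=6, val=78

Not found


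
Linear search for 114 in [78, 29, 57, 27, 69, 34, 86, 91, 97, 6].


i=0: 78!=114
i=1: 29!=114
i=2: 57!=114
i=3: 27!=114
i=4: 69!=114
i=5: 34!=114
i=6: 86!=114
i=7: 91!=114
i=8: 97!=114
i=9: 6!=114

Not found, 10 comps


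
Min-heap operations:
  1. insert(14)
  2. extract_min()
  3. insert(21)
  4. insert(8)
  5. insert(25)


insert(14) -> [14]
extract_min()->14, []
insert(21) -> [21]
insert(8) -> [8, 21]
insert(25) -> [8, 21, 25]

Final heap: [8, 21, 25]


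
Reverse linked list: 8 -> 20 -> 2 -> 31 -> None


Step 1: curr=8, set curr.next=prev(None) | reversed so far: 8
Step 2: curr=20, set curr.next=prev(8) | reversed so far: 20 -> 8
Step 3: curr=2, set curr.next=prev(20) | reversed so far: 2 -> 20 -> 8
Step 4: curr=31, set curr.next=prev(2) | reversed so far: 31 -> 2 -> 20 -> 8

31 -> 2 -> 20 -> 8 -> None


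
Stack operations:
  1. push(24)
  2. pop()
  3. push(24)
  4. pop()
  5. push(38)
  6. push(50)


push(24) -> [24]
pop()->24, []
push(24) -> [24]
pop()->24, []
push(38) -> [38]
push(50) -> [38, 50]

Final stack: [38, 50]


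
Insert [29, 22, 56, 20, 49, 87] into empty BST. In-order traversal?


Insert 29: root
Insert 22: L from 29
Insert 56: R from 29
Insert 20: L from 29 -> L from 22
Insert 49: R from 29 -> L from 56
Insert 87: R from 29 -> R from 56

In-order: [20, 22, 29, 49, 56, 87]


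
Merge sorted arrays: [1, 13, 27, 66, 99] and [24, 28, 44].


Take 1 from A
Take 13 from A
Take 24 from B
Take 27 from A
Take 28 from B
Take 44 from B

Merged: [1, 13, 24, 27, 28, 44, 66, 99]


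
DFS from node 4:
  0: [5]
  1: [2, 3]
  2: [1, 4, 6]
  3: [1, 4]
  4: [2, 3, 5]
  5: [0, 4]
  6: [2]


Visit 4, push [5, 3, 2]
Visit 2, push [6, 1]
Visit 1, push [3]
Visit 3, push []
Visit 6, push []
Visit 5, push [0]
Visit 0, push []

DFS order: [4, 2, 1, 3, 6, 5, 0]


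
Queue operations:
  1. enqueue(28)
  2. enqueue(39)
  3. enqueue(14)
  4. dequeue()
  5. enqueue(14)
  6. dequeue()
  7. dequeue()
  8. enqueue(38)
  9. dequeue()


enqueue(28) -> [28]
enqueue(39) -> [28, 39]
enqueue(14) -> [28, 39, 14]
dequeue()->28, [39, 14]
enqueue(14) -> [39, 14, 14]
dequeue()->39, [14, 14]
dequeue()->14, [14]
enqueue(38) -> [14, 38]
dequeue()->14, [38]

Final queue: [38]


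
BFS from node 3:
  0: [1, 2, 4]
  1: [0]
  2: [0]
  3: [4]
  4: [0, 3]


Visit 3, enqueue [4]
Visit 4, enqueue [0]
Visit 0, enqueue [1, 2]
Visit 1, enqueue []
Visit 2, enqueue []

BFS order: [3, 4, 0, 1, 2]


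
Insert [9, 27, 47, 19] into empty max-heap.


Insert 9: [9]
Insert 27: [27, 9]
Insert 47: [47, 9, 27]
Insert 19: [47, 19, 27, 9]

Final heap: [47, 19, 27, 9]


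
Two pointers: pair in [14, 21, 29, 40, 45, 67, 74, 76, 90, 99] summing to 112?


lo=0(14)+hi=9(99)=113
lo=0(14)+hi=8(90)=104
lo=1(21)+hi=8(90)=111
lo=2(29)+hi=8(90)=119
lo=2(29)+hi=7(76)=105
lo=3(40)+hi=7(76)=116
lo=3(40)+hi=6(74)=114
lo=3(40)+hi=5(67)=107
lo=4(45)+hi=5(67)=112

Yes: 45+67=112


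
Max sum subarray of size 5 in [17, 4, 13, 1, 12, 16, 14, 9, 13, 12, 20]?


[0:5]: 47
[1:6]: 46
[2:7]: 56
[3:8]: 52
[4:9]: 64
[5:10]: 64
[6:11]: 68

Max: 68 at [6:11]


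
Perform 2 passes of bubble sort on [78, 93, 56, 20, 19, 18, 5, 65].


Initial: [78, 93, 56, 20, 19, 18, 5, 65]
Pass 1: [78, 56, 20, 19, 18, 5, 65, 93] (6 swaps)
Pass 2: [56, 20, 19, 18, 5, 65, 78, 93] (6 swaps)

After 2 passes: [56, 20, 19, 18, 5, 65, 78, 93]


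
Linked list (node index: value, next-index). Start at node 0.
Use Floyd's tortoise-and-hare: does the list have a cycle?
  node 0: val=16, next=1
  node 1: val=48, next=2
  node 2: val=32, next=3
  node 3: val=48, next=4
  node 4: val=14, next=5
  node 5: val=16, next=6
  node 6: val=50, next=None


Floyd's tortoise (slow, +1) and hare (fast, +2):
  init: slow=0, fast=0
  step 1: slow=1, fast=2
  step 2: slow=2, fast=4
  step 3: slow=3, fast=6
  step 4: fast -> None, no cycle

Cycle: no


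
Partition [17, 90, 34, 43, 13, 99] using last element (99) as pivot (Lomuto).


Pivot: 99
  17 <= 99: advance i (no swap)
  90 <= 99: advance i (no swap)
  34 <= 99: advance i (no swap)
  43 <= 99: advance i (no swap)
  13 <= 99: advance i (no swap)
Place pivot at 5: [17, 90, 34, 43, 13, 99]

Partitioned: [17, 90, 34, 43, 13, 99]


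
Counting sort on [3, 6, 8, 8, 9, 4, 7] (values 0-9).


Input: [3, 6, 8, 8, 9, 4, 7]
Counts: [0, 0, 0, 1, 1, 0, 1, 1, 2, 1]

Sorted: [3, 4, 6, 7, 8, 8, 9]


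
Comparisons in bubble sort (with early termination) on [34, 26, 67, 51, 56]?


Algorithm: bubble sort (with early termination)
Input: [34, 26, 67, 51, 56]
Sorted: [26, 34, 51, 56, 67]

7


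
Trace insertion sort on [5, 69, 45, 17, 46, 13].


Initial: [5, 69, 45, 17, 46, 13]
Insert 69: [5, 69, 45, 17, 46, 13]
Insert 45: [5, 45, 69, 17, 46, 13]
Insert 17: [5, 17, 45, 69, 46, 13]
Insert 46: [5, 17, 45, 46, 69, 13]
Insert 13: [5, 13, 17, 45, 46, 69]

Sorted: [5, 13, 17, 45, 46, 69]


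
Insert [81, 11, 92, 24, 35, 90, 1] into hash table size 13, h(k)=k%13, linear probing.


Insert 81: h=3 -> slot 3
Insert 11: h=11 -> slot 11
Insert 92: h=1 -> slot 1
Insert 24: h=11, 1 probes -> slot 12
Insert 35: h=9 -> slot 9
Insert 90: h=12, 1 probes -> slot 0
Insert 1: h=1, 1 probes -> slot 2

Table: [90, 92, 1, 81, None, None, None, None, None, 35, None, 11, 24]


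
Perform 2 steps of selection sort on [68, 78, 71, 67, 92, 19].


Initial: [68, 78, 71, 67, 92, 19]
Step 1: min=19 at 5
  Swap: [19, 78, 71, 67, 92, 68]
Step 2: min=67 at 3
  Swap: [19, 67, 71, 78, 92, 68]

After 2 steps: [19, 67, 71, 78, 92, 68]


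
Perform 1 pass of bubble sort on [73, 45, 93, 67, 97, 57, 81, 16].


Initial: [73, 45, 93, 67, 97, 57, 81, 16]
Pass 1: [45, 73, 67, 93, 57, 81, 16, 97] (5 swaps)

After 1 pass: [45, 73, 67, 93, 57, 81, 16, 97]


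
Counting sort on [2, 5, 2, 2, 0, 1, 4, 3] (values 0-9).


Input: [2, 5, 2, 2, 0, 1, 4, 3]
Counts: [1, 1, 3, 1, 1, 1, 0, 0, 0, 0]

Sorted: [0, 1, 2, 2, 2, 3, 4, 5]


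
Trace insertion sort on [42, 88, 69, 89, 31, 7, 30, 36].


Initial: [42, 88, 69, 89, 31, 7, 30, 36]
Insert 88: [42, 88, 69, 89, 31, 7, 30, 36]
Insert 69: [42, 69, 88, 89, 31, 7, 30, 36]
Insert 89: [42, 69, 88, 89, 31, 7, 30, 36]
Insert 31: [31, 42, 69, 88, 89, 7, 30, 36]
Insert 7: [7, 31, 42, 69, 88, 89, 30, 36]
Insert 30: [7, 30, 31, 42, 69, 88, 89, 36]
Insert 36: [7, 30, 31, 36, 42, 69, 88, 89]

Sorted: [7, 30, 31, 36, 42, 69, 88, 89]


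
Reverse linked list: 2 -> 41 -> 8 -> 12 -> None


Step 1: curr=2, set curr.next=prev(None) | reversed so far: 2
Step 2: curr=41, set curr.next=prev(2) | reversed so far: 41 -> 2
Step 3: curr=8, set curr.next=prev(41) | reversed so far: 8 -> 41 -> 2
Step 4: curr=12, set curr.next=prev(8) | reversed so far: 12 -> 8 -> 41 -> 2

12 -> 8 -> 41 -> 2 -> None


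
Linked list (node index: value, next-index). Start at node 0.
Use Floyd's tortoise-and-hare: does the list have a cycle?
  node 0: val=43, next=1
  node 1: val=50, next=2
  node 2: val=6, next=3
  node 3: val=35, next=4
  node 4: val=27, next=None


Floyd's tortoise (slow, +1) and hare (fast, +2):
  init: slow=0, fast=0
  step 1: slow=1, fast=2
  step 2: slow=2, fast=4
  step 3: fast -> None, no cycle

Cycle: no


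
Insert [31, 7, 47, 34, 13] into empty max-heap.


Insert 31: [31]
Insert 7: [31, 7]
Insert 47: [47, 7, 31]
Insert 34: [47, 34, 31, 7]
Insert 13: [47, 34, 31, 7, 13]

Final heap: [47, 34, 31, 7, 13]


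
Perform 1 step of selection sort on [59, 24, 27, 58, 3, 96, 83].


Initial: [59, 24, 27, 58, 3, 96, 83]
Step 1: min=3 at 4
  Swap: [3, 24, 27, 58, 59, 96, 83]

After 1 step: [3, 24, 27, 58, 59, 96, 83]


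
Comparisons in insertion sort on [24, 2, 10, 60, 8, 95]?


Algorithm: insertion sort
Input: [24, 2, 10, 60, 8, 95]
Sorted: [2, 8, 10, 24, 60, 95]

9


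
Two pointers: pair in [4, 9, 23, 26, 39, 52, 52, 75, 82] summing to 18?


lo=0(4)+hi=8(82)=86
lo=0(4)+hi=7(75)=79
lo=0(4)+hi=6(52)=56
lo=0(4)+hi=5(52)=56
lo=0(4)+hi=4(39)=43
lo=0(4)+hi=3(26)=30
lo=0(4)+hi=2(23)=27
lo=0(4)+hi=1(9)=13

No pair found


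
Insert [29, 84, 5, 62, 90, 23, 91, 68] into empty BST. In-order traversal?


Insert 29: root
Insert 84: R from 29
Insert 5: L from 29
Insert 62: R from 29 -> L from 84
Insert 90: R from 29 -> R from 84
Insert 23: L from 29 -> R from 5
Insert 91: R from 29 -> R from 84 -> R from 90
Insert 68: R from 29 -> L from 84 -> R from 62

In-order: [5, 23, 29, 62, 68, 84, 90, 91]


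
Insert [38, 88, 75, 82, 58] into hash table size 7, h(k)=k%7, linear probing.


Insert 38: h=3 -> slot 3
Insert 88: h=4 -> slot 4
Insert 75: h=5 -> slot 5
Insert 82: h=5, 1 probes -> slot 6
Insert 58: h=2 -> slot 2

Table: [None, None, 58, 38, 88, 75, 82]


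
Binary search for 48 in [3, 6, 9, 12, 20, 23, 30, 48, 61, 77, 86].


Step 1: lo=0, hi=10, mid=5, val=23
Step 2: lo=6, hi=10, mid=8, val=61
Step 3: lo=6, hi=7, mid=6, val=30
Step 4: lo=7, hi=7, mid=7, val=48

Found at index 7


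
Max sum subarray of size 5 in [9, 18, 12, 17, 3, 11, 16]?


[0:5]: 59
[1:6]: 61
[2:7]: 59

Max: 61 at [1:6]


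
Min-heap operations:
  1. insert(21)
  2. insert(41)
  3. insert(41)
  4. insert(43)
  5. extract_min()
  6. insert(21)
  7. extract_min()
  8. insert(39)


insert(21) -> [21]
insert(41) -> [21, 41]
insert(41) -> [21, 41, 41]
insert(43) -> [21, 41, 41, 43]
extract_min()->21, [41, 41, 43]
insert(21) -> [21, 41, 43, 41]
extract_min()->21, [41, 41, 43]
insert(39) -> [39, 41, 43, 41]

Final heap: [39, 41, 43, 41]


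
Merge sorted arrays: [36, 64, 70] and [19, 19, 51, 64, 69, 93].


Take 19 from B
Take 19 from B
Take 36 from A
Take 51 from B
Take 64 from A
Take 64 from B
Take 69 from B
Take 70 from A

Merged: [19, 19, 36, 51, 64, 64, 69, 70, 93]


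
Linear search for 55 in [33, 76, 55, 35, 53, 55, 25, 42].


i=0: 33!=55
i=1: 76!=55
i=2: 55==55 found!

Found at 2, 3 comps


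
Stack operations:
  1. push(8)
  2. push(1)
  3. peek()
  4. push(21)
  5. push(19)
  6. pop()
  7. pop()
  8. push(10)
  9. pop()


push(8) -> [8]
push(1) -> [8, 1]
peek()->1
push(21) -> [8, 1, 21]
push(19) -> [8, 1, 21, 19]
pop()->19, [8, 1, 21]
pop()->21, [8, 1]
push(10) -> [8, 1, 10]
pop()->10, [8, 1]

Final stack: [8, 1]


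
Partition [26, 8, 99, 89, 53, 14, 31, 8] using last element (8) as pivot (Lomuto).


Pivot: 8
  8 <= 8: swap -> [8, 26, 99, 89, 53, 14, 31, 8]
Place pivot at 1: [8, 8, 99, 89, 53, 14, 31, 26]

Partitioned: [8, 8, 99, 89, 53, 14, 31, 26]


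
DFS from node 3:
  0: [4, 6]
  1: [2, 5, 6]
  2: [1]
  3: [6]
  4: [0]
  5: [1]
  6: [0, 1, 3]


Visit 3, push [6]
Visit 6, push [1, 0]
Visit 0, push [4]
Visit 4, push []
Visit 1, push [5, 2]
Visit 2, push []
Visit 5, push []

DFS order: [3, 6, 0, 4, 1, 2, 5]


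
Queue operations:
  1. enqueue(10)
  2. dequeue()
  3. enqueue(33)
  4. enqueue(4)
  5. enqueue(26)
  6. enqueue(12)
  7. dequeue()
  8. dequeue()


enqueue(10) -> [10]
dequeue()->10, []
enqueue(33) -> [33]
enqueue(4) -> [33, 4]
enqueue(26) -> [33, 4, 26]
enqueue(12) -> [33, 4, 26, 12]
dequeue()->33, [4, 26, 12]
dequeue()->4, [26, 12]

Final queue: [26, 12]


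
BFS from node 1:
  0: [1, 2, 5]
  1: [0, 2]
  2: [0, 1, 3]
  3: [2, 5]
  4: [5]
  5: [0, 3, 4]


Visit 1, enqueue [0, 2]
Visit 0, enqueue [5]
Visit 2, enqueue [3]
Visit 5, enqueue [4]
Visit 3, enqueue []
Visit 4, enqueue []

BFS order: [1, 0, 2, 5, 3, 4]


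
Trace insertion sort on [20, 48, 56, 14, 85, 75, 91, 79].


Initial: [20, 48, 56, 14, 85, 75, 91, 79]
Insert 48: [20, 48, 56, 14, 85, 75, 91, 79]
Insert 56: [20, 48, 56, 14, 85, 75, 91, 79]
Insert 14: [14, 20, 48, 56, 85, 75, 91, 79]
Insert 85: [14, 20, 48, 56, 85, 75, 91, 79]
Insert 75: [14, 20, 48, 56, 75, 85, 91, 79]
Insert 91: [14, 20, 48, 56, 75, 85, 91, 79]
Insert 79: [14, 20, 48, 56, 75, 79, 85, 91]

Sorted: [14, 20, 48, 56, 75, 79, 85, 91]


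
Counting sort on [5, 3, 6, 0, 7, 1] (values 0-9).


Input: [5, 3, 6, 0, 7, 1]
Counts: [1, 1, 0, 1, 0, 1, 1, 1, 0, 0]

Sorted: [0, 1, 3, 5, 6, 7]


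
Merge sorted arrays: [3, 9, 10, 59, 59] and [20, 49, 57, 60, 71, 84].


Take 3 from A
Take 9 from A
Take 10 from A
Take 20 from B
Take 49 from B
Take 57 from B
Take 59 from A
Take 59 from A

Merged: [3, 9, 10, 20, 49, 57, 59, 59, 60, 71, 84]


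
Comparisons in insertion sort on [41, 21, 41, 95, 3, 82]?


Algorithm: insertion sort
Input: [41, 21, 41, 95, 3, 82]
Sorted: [3, 21, 41, 41, 82, 95]

9


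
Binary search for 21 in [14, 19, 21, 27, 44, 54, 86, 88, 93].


Step 1: lo=0, hi=8, mid=4, val=44
Step 2: lo=0, hi=3, mid=1, val=19
Step 3: lo=2, hi=3, mid=2, val=21

Found at index 2


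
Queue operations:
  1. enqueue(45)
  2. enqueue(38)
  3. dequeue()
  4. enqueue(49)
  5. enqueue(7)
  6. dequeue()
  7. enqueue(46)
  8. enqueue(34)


enqueue(45) -> [45]
enqueue(38) -> [45, 38]
dequeue()->45, [38]
enqueue(49) -> [38, 49]
enqueue(7) -> [38, 49, 7]
dequeue()->38, [49, 7]
enqueue(46) -> [49, 7, 46]
enqueue(34) -> [49, 7, 46, 34]

Final queue: [49, 7, 46, 34]


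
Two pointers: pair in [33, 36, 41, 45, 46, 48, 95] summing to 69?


lo=0(33)+hi=6(95)=128
lo=0(33)+hi=5(48)=81
lo=0(33)+hi=4(46)=79
lo=0(33)+hi=3(45)=78
lo=0(33)+hi=2(41)=74
lo=0(33)+hi=1(36)=69

Yes: 33+36=69


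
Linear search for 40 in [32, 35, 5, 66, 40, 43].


i=0: 32!=40
i=1: 35!=40
i=2: 5!=40
i=3: 66!=40
i=4: 40==40 found!

Found at 4, 5 comps


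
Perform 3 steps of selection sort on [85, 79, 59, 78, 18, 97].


Initial: [85, 79, 59, 78, 18, 97]
Step 1: min=18 at 4
  Swap: [18, 79, 59, 78, 85, 97]
Step 2: min=59 at 2
  Swap: [18, 59, 79, 78, 85, 97]
Step 3: min=78 at 3
  Swap: [18, 59, 78, 79, 85, 97]

After 3 steps: [18, 59, 78, 79, 85, 97]


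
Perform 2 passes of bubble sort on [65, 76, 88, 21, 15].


Initial: [65, 76, 88, 21, 15]
Pass 1: [65, 76, 21, 15, 88] (2 swaps)
Pass 2: [65, 21, 15, 76, 88] (2 swaps)

After 2 passes: [65, 21, 15, 76, 88]


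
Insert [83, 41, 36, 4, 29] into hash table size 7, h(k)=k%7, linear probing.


Insert 83: h=6 -> slot 6
Insert 41: h=6, 1 probes -> slot 0
Insert 36: h=1 -> slot 1
Insert 4: h=4 -> slot 4
Insert 29: h=1, 1 probes -> slot 2

Table: [41, 36, 29, None, 4, None, 83]


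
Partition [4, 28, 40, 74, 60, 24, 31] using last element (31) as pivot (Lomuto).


Pivot: 31
  4 <= 31: advance i (no swap)
  28 <= 31: advance i (no swap)
  24 <= 31: swap -> [4, 28, 24, 74, 60, 40, 31]
Place pivot at 3: [4, 28, 24, 31, 60, 40, 74]

Partitioned: [4, 28, 24, 31, 60, 40, 74]


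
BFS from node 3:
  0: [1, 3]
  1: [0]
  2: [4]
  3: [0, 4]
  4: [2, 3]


Visit 3, enqueue [0, 4]
Visit 0, enqueue [1]
Visit 4, enqueue [2]
Visit 1, enqueue []
Visit 2, enqueue []

BFS order: [3, 0, 4, 1, 2]


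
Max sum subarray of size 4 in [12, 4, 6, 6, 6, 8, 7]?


[0:4]: 28
[1:5]: 22
[2:6]: 26
[3:7]: 27

Max: 28 at [0:4]


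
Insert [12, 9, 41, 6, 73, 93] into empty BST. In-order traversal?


Insert 12: root
Insert 9: L from 12
Insert 41: R from 12
Insert 6: L from 12 -> L from 9
Insert 73: R from 12 -> R from 41
Insert 93: R from 12 -> R from 41 -> R from 73

In-order: [6, 9, 12, 41, 73, 93]


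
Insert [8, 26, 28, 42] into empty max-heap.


Insert 8: [8]
Insert 26: [26, 8]
Insert 28: [28, 8, 26]
Insert 42: [42, 28, 26, 8]

Final heap: [42, 28, 26, 8]


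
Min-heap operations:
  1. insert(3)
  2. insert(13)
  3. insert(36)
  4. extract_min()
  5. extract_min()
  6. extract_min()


insert(3) -> [3]
insert(13) -> [3, 13]
insert(36) -> [3, 13, 36]
extract_min()->3, [13, 36]
extract_min()->13, [36]
extract_min()->36, []

Final heap: []


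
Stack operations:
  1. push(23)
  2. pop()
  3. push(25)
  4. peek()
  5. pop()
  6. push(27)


push(23) -> [23]
pop()->23, []
push(25) -> [25]
peek()->25
pop()->25, []
push(27) -> [27]

Final stack: [27]


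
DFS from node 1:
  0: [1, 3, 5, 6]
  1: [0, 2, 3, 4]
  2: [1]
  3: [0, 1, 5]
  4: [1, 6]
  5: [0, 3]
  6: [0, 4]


Visit 1, push [4, 3, 2, 0]
Visit 0, push [6, 5, 3]
Visit 3, push [5]
Visit 5, push []
Visit 6, push [4]
Visit 4, push []
Visit 2, push []

DFS order: [1, 0, 3, 5, 6, 4, 2]


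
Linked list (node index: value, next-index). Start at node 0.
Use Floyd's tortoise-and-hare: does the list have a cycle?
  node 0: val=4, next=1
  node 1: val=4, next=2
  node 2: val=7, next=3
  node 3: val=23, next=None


Floyd's tortoise (slow, +1) and hare (fast, +2):
  init: slow=0, fast=0
  step 1: slow=1, fast=2
  step 2: fast 2->3->None, no cycle

Cycle: no


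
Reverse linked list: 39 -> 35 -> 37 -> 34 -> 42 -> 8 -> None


Step 1: curr=39, set curr.next=prev(None) | reversed so far: 39
Step 2: curr=35, set curr.next=prev(39) | reversed so far: 35 -> 39
Step 3: curr=37, set curr.next=prev(35) | reversed so far: 37 -> 35 -> 39
Step 4: curr=34, set curr.next=prev(37) | reversed so far: 34 -> 37 -> 35 -> 39
Step 5: curr=42, set curr.next=prev(34) | reversed so far: 42 -> 34 -> 37 -> 35 -> 39
Step 6: curr=8, set curr.next=prev(42) | reversed so far: 8 -> 42 -> 34 -> 37 -> 35 -> 39

8 -> 42 -> 34 -> 37 -> 35 -> 39 -> None


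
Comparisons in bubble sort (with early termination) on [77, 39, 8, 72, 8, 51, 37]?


Algorithm: bubble sort (with early termination)
Input: [77, 39, 8, 72, 8, 51, 37]
Sorted: [8, 8, 37, 39, 51, 72, 77]

20


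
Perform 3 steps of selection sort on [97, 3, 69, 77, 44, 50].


Initial: [97, 3, 69, 77, 44, 50]
Step 1: min=3 at 1
  Swap: [3, 97, 69, 77, 44, 50]
Step 2: min=44 at 4
  Swap: [3, 44, 69, 77, 97, 50]
Step 3: min=50 at 5
  Swap: [3, 44, 50, 77, 97, 69]

After 3 steps: [3, 44, 50, 77, 97, 69]


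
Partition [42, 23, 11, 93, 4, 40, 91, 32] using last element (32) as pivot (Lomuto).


Pivot: 32
  23 <= 32: swap -> [23, 42, 11, 93, 4, 40, 91, 32]
  11 <= 32: swap -> [23, 11, 42, 93, 4, 40, 91, 32]
  4 <= 32: swap -> [23, 11, 4, 93, 42, 40, 91, 32]
Place pivot at 3: [23, 11, 4, 32, 42, 40, 91, 93]

Partitioned: [23, 11, 4, 32, 42, 40, 91, 93]


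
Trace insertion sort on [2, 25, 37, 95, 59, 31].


Initial: [2, 25, 37, 95, 59, 31]
Insert 25: [2, 25, 37, 95, 59, 31]
Insert 37: [2, 25, 37, 95, 59, 31]
Insert 95: [2, 25, 37, 95, 59, 31]
Insert 59: [2, 25, 37, 59, 95, 31]
Insert 31: [2, 25, 31, 37, 59, 95]

Sorted: [2, 25, 31, 37, 59, 95]


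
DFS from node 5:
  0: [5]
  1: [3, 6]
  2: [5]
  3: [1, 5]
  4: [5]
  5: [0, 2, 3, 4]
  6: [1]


Visit 5, push [4, 3, 2, 0]
Visit 0, push []
Visit 2, push []
Visit 3, push [1]
Visit 1, push [6]
Visit 6, push []
Visit 4, push []

DFS order: [5, 0, 2, 3, 1, 6, 4]


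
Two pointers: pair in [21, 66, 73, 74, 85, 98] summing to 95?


lo=0(21)+hi=5(98)=119
lo=0(21)+hi=4(85)=106
lo=0(21)+hi=3(74)=95

Yes: 21+74=95


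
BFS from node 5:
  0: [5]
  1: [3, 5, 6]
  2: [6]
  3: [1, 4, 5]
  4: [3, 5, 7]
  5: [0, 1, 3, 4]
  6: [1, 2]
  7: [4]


Visit 5, enqueue [0, 1, 3, 4]
Visit 0, enqueue []
Visit 1, enqueue [6]
Visit 3, enqueue []
Visit 4, enqueue [7]
Visit 6, enqueue [2]
Visit 7, enqueue []
Visit 2, enqueue []

BFS order: [5, 0, 1, 3, 4, 6, 7, 2]


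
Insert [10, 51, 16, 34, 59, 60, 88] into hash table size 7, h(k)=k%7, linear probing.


Insert 10: h=3 -> slot 3
Insert 51: h=2 -> slot 2
Insert 16: h=2, 2 probes -> slot 4
Insert 34: h=6 -> slot 6
Insert 59: h=3, 2 probes -> slot 5
Insert 60: h=4, 3 probes -> slot 0
Insert 88: h=4, 4 probes -> slot 1

Table: [60, 88, 51, 10, 16, 59, 34]


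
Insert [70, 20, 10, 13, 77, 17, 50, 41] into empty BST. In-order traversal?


Insert 70: root
Insert 20: L from 70
Insert 10: L from 70 -> L from 20
Insert 13: L from 70 -> L from 20 -> R from 10
Insert 77: R from 70
Insert 17: L from 70 -> L from 20 -> R from 10 -> R from 13
Insert 50: L from 70 -> R from 20
Insert 41: L from 70 -> R from 20 -> L from 50

In-order: [10, 13, 17, 20, 41, 50, 70, 77]


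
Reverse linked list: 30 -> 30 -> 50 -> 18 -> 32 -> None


Step 1: curr=30, set curr.next=prev(None) | reversed so far: 30
Step 2: curr=30, set curr.next=prev(30) | reversed so far: 30 -> 30
Step 3: curr=50, set curr.next=prev(30) | reversed so far: 50 -> 30 -> 30
Step 4: curr=18, set curr.next=prev(50) | reversed so far: 18 -> 50 -> 30 -> 30
Step 5: curr=32, set curr.next=prev(18) | reversed so far: 32 -> 18 -> 50 -> 30 -> 30

32 -> 18 -> 50 -> 30 -> 30 -> None


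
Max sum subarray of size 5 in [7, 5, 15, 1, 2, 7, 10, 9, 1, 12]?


[0:5]: 30
[1:6]: 30
[2:7]: 35
[3:8]: 29
[4:9]: 29
[5:10]: 39

Max: 39 at [5:10]


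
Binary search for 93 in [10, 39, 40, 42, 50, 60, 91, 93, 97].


Step 1: lo=0, hi=8, mid=4, val=50
Step 2: lo=5, hi=8, mid=6, val=91
Step 3: lo=7, hi=8, mid=7, val=93

Found at index 7


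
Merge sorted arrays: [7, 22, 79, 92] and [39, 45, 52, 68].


Take 7 from A
Take 22 from A
Take 39 from B
Take 45 from B
Take 52 from B
Take 68 from B

Merged: [7, 22, 39, 45, 52, 68, 79, 92]


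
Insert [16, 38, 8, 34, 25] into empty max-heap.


Insert 16: [16]
Insert 38: [38, 16]
Insert 8: [38, 16, 8]
Insert 34: [38, 34, 8, 16]
Insert 25: [38, 34, 8, 16, 25]

Final heap: [38, 34, 8, 16, 25]


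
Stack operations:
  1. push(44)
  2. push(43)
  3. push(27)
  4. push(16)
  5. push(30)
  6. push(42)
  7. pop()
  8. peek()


push(44) -> [44]
push(43) -> [44, 43]
push(27) -> [44, 43, 27]
push(16) -> [44, 43, 27, 16]
push(30) -> [44, 43, 27, 16, 30]
push(42) -> [44, 43, 27, 16, 30, 42]
pop()->42, [44, 43, 27, 16, 30]
peek()->30

Final stack: [44, 43, 27, 16, 30]


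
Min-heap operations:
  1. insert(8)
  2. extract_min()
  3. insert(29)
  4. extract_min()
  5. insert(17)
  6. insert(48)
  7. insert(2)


insert(8) -> [8]
extract_min()->8, []
insert(29) -> [29]
extract_min()->29, []
insert(17) -> [17]
insert(48) -> [17, 48]
insert(2) -> [2, 48, 17]

Final heap: [2, 48, 17]


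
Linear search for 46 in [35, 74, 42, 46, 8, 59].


i=0: 35!=46
i=1: 74!=46
i=2: 42!=46
i=3: 46==46 found!

Found at 3, 4 comps


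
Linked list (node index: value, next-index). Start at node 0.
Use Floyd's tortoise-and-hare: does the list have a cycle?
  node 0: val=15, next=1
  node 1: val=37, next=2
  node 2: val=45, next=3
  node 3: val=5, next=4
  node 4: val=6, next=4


Floyd's tortoise (slow, +1) and hare (fast, +2):
  init: slow=0, fast=0
  step 1: slow=1, fast=2
  step 2: slow=2, fast=4
  step 3: slow=3, fast=4
  step 4: slow=4, fast=4
  slow == fast at node 4: cycle detected

Cycle: yes


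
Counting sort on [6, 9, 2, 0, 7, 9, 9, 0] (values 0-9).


Input: [6, 9, 2, 0, 7, 9, 9, 0]
Counts: [2, 0, 1, 0, 0, 0, 1, 1, 0, 3]

Sorted: [0, 0, 2, 6, 7, 9, 9, 9]


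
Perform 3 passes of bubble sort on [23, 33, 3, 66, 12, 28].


Initial: [23, 33, 3, 66, 12, 28]
Pass 1: [23, 3, 33, 12, 28, 66] (3 swaps)
Pass 2: [3, 23, 12, 28, 33, 66] (3 swaps)
Pass 3: [3, 12, 23, 28, 33, 66] (1 swaps)

After 3 passes: [3, 12, 23, 28, 33, 66]


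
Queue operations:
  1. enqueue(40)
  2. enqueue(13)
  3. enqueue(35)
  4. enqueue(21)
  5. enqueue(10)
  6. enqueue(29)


enqueue(40) -> [40]
enqueue(13) -> [40, 13]
enqueue(35) -> [40, 13, 35]
enqueue(21) -> [40, 13, 35, 21]
enqueue(10) -> [40, 13, 35, 21, 10]
enqueue(29) -> [40, 13, 35, 21, 10, 29]

Final queue: [40, 13, 35, 21, 10, 29]


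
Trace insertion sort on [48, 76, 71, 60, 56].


Initial: [48, 76, 71, 60, 56]
Insert 76: [48, 76, 71, 60, 56]
Insert 71: [48, 71, 76, 60, 56]
Insert 60: [48, 60, 71, 76, 56]
Insert 56: [48, 56, 60, 71, 76]

Sorted: [48, 56, 60, 71, 76]


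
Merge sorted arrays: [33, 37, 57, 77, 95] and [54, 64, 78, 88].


Take 33 from A
Take 37 from A
Take 54 from B
Take 57 from A
Take 64 from B
Take 77 from A
Take 78 from B
Take 88 from B

Merged: [33, 37, 54, 57, 64, 77, 78, 88, 95]


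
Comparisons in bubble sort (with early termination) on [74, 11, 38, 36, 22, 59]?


Algorithm: bubble sort (with early termination)
Input: [74, 11, 38, 36, 22, 59]
Sorted: [11, 22, 36, 38, 59, 74]

14


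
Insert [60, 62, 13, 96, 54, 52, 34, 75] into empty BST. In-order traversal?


Insert 60: root
Insert 62: R from 60
Insert 13: L from 60
Insert 96: R from 60 -> R from 62
Insert 54: L from 60 -> R from 13
Insert 52: L from 60 -> R from 13 -> L from 54
Insert 34: L from 60 -> R from 13 -> L from 54 -> L from 52
Insert 75: R from 60 -> R from 62 -> L from 96

In-order: [13, 34, 52, 54, 60, 62, 75, 96]


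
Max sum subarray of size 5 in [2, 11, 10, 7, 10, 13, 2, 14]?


[0:5]: 40
[1:6]: 51
[2:7]: 42
[3:8]: 46

Max: 51 at [1:6]


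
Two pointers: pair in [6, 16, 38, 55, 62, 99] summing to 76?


lo=0(6)+hi=5(99)=105
lo=0(6)+hi=4(62)=68
lo=1(16)+hi=4(62)=78
lo=1(16)+hi=3(55)=71
lo=2(38)+hi=3(55)=93

No pair found


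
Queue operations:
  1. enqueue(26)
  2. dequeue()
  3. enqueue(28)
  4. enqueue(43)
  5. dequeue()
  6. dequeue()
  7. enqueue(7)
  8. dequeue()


enqueue(26) -> [26]
dequeue()->26, []
enqueue(28) -> [28]
enqueue(43) -> [28, 43]
dequeue()->28, [43]
dequeue()->43, []
enqueue(7) -> [7]
dequeue()->7, []

Final queue: []


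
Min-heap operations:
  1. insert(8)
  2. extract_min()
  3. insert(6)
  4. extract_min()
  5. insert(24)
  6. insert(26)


insert(8) -> [8]
extract_min()->8, []
insert(6) -> [6]
extract_min()->6, []
insert(24) -> [24]
insert(26) -> [24, 26]

Final heap: [24, 26]


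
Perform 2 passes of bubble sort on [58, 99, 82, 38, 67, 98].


Initial: [58, 99, 82, 38, 67, 98]
Pass 1: [58, 82, 38, 67, 98, 99] (4 swaps)
Pass 2: [58, 38, 67, 82, 98, 99] (2 swaps)

After 2 passes: [58, 38, 67, 82, 98, 99]


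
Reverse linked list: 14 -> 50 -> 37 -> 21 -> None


Step 1: curr=14, set curr.next=prev(None) | reversed so far: 14
Step 2: curr=50, set curr.next=prev(14) | reversed so far: 50 -> 14
Step 3: curr=37, set curr.next=prev(50) | reversed so far: 37 -> 50 -> 14
Step 4: curr=21, set curr.next=prev(37) | reversed so far: 21 -> 37 -> 50 -> 14

21 -> 37 -> 50 -> 14 -> None


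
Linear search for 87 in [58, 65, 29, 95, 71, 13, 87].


i=0: 58!=87
i=1: 65!=87
i=2: 29!=87
i=3: 95!=87
i=4: 71!=87
i=5: 13!=87
i=6: 87==87 found!

Found at 6, 7 comps


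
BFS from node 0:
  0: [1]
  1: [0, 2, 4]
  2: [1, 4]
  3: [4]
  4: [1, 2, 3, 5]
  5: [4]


Visit 0, enqueue [1]
Visit 1, enqueue [2, 4]
Visit 2, enqueue []
Visit 4, enqueue [3, 5]
Visit 3, enqueue []
Visit 5, enqueue []

BFS order: [0, 1, 2, 4, 3, 5]


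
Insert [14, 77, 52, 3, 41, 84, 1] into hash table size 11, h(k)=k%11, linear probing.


Insert 14: h=3 -> slot 3
Insert 77: h=0 -> slot 0
Insert 52: h=8 -> slot 8
Insert 3: h=3, 1 probes -> slot 4
Insert 41: h=8, 1 probes -> slot 9
Insert 84: h=7 -> slot 7
Insert 1: h=1 -> slot 1

Table: [77, 1, None, 14, 3, None, None, 84, 52, 41, None]


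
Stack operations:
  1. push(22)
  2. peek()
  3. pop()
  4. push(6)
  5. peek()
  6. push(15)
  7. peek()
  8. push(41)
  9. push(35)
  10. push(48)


push(22) -> [22]
peek()->22
pop()->22, []
push(6) -> [6]
peek()->6
push(15) -> [6, 15]
peek()->15
push(41) -> [6, 15, 41]
push(35) -> [6, 15, 41, 35]
push(48) -> [6, 15, 41, 35, 48]

Final stack: [6, 15, 41, 35, 48]


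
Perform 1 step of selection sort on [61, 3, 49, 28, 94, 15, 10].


Initial: [61, 3, 49, 28, 94, 15, 10]
Step 1: min=3 at 1
  Swap: [3, 61, 49, 28, 94, 15, 10]

After 1 step: [3, 61, 49, 28, 94, 15, 10]


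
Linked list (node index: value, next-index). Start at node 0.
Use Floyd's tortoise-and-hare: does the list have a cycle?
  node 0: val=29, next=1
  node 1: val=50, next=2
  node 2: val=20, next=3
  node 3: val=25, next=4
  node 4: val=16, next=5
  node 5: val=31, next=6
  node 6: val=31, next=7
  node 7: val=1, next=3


Floyd's tortoise (slow, +1) and hare (fast, +2):
  init: slow=0, fast=0
  step 1: slow=1, fast=2
  step 2: slow=2, fast=4
  step 3: slow=3, fast=6
  step 4: slow=4, fast=3
  step 5: slow=5, fast=5
  slow == fast at node 5: cycle detected

Cycle: yes


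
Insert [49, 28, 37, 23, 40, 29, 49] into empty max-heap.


Insert 49: [49]
Insert 28: [49, 28]
Insert 37: [49, 28, 37]
Insert 23: [49, 28, 37, 23]
Insert 40: [49, 40, 37, 23, 28]
Insert 29: [49, 40, 37, 23, 28, 29]
Insert 49: [49, 40, 49, 23, 28, 29, 37]

Final heap: [49, 40, 49, 23, 28, 29, 37]


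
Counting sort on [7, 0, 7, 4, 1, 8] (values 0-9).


Input: [7, 0, 7, 4, 1, 8]
Counts: [1, 1, 0, 0, 1, 0, 0, 2, 1, 0]

Sorted: [0, 1, 4, 7, 7, 8]


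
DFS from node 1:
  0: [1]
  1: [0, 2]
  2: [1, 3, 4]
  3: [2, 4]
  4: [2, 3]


Visit 1, push [2, 0]
Visit 0, push []
Visit 2, push [4, 3]
Visit 3, push [4]
Visit 4, push []

DFS order: [1, 0, 2, 3, 4]


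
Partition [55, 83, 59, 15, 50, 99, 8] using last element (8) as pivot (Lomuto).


Pivot: 8
Place pivot at 0: [8, 83, 59, 15, 50, 99, 55]

Partitioned: [8, 83, 59, 15, 50, 99, 55]


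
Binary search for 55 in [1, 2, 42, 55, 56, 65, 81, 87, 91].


Step 1: lo=0, hi=8, mid=4, val=56
Step 2: lo=0, hi=3, mid=1, val=2
Step 3: lo=2, hi=3, mid=2, val=42
Step 4: lo=3, hi=3, mid=3, val=55

Found at index 3


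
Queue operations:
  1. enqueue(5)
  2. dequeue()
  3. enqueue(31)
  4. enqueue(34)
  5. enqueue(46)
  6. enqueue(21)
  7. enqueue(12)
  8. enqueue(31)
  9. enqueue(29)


enqueue(5) -> [5]
dequeue()->5, []
enqueue(31) -> [31]
enqueue(34) -> [31, 34]
enqueue(46) -> [31, 34, 46]
enqueue(21) -> [31, 34, 46, 21]
enqueue(12) -> [31, 34, 46, 21, 12]
enqueue(31) -> [31, 34, 46, 21, 12, 31]
enqueue(29) -> [31, 34, 46, 21, 12, 31, 29]

Final queue: [31, 34, 46, 21, 12, 31, 29]


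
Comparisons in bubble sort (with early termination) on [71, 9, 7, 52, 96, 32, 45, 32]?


Algorithm: bubble sort (with early termination)
Input: [71, 9, 7, 52, 96, 32, 45, 32]
Sorted: [7, 9, 32, 32, 45, 52, 71, 96]

25


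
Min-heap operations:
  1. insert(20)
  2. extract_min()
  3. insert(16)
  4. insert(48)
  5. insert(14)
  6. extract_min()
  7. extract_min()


insert(20) -> [20]
extract_min()->20, []
insert(16) -> [16]
insert(48) -> [16, 48]
insert(14) -> [14, 48, 16]
extract_min()->14, [16, 48]
extract_min()->16, [48]

Final heap: [48]


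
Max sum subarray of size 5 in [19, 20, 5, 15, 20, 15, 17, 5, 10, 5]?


[0:5]: 79
[1:6]: 75
[2:7]: 72
[3:8]: 72
[4:9]: 67
[5:10]: 52

Max: 79 at [0:5]


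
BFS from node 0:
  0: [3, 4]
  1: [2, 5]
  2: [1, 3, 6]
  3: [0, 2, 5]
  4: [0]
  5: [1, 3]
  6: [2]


Visit 0, enqueue [3, 4]
Visit 3, enqueue [2, 5]
Visit 4, enqueue []
Visit 2, enqueue [1, 6]
Visit 5, enqueue []
Visit 1, enqueue []
Visit 6, enqueue []

BFS order: [0, 3, 4, 2, 5, 1, 6]


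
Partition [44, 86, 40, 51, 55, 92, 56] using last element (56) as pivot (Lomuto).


Pivot: 56
  44 <= 56: advance i (no swap)
  40 <= 56: swap -> [44, 40, 86, 51, 55, 92, 56]
  51 <= 56: swap -> [44, 40, 51, 86, 55, 92, 56]
  55 <= 56: swap -> [44, 40, 51, 55, 86, 92, 56]
Place pivot at 4: [44, 40, 51, 55, 56, 92, 86]

Partitioned: [44, 40, 51, 55, 56, 92, 86]


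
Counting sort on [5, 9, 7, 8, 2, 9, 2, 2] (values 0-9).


Input: [5, 9, 7, 8, 2, 9, 2, 2]
Counts: [0, 0, 3, 0, 0, 1, 0, 1, 1, 2]

Sorted: [2, 2, 2, 5, 7, 8, 9, 9]


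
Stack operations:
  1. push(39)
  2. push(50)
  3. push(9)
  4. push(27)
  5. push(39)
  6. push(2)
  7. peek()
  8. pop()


push(39) -> [39]
push(50) -> [39, 50]
push(9) -> [39, 50, 9]
push(27) -> [39, 50, 9, 27]
push(39) -> [39, 50, 9, 27, 39]
push(2) -> [39, 50, 9, 27, 39, 2]
peek()->2
pop()->2, [39, 50, 9, 27, 39]

Final stack: [39, 50, 9, 27, 39]


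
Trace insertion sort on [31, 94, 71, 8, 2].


Initial: [31, 94, 71, 8, 2]
Insert 94: [31, 94, 71, 8, 2]
Insert 71: [31, 71, 94, 8, 2]
Insert 8: [8, 31, 71, 94, 2]
Insert 2: [2, 8, 31, 71, 94]

Sorted: [2, 8, 31, 71, 94]


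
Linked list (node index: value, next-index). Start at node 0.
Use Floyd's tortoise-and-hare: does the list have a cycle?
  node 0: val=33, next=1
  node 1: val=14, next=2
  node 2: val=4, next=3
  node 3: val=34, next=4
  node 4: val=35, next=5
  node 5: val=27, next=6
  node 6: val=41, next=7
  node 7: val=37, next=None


Floyd's tortoise (slow, +1) and hare (fast, +2):
  init: slow=0, fast=0
  step 1: slow=1, fast=2
  step 2: slow=2, fast=4
  step 3: slow=3, fast=6
  step 4: fast 6->7->None, no cycle

Cycle: no


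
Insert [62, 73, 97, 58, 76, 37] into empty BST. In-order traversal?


Insert 62: root
Insert 73: R from 62
Insert 97: R from 62 -> R from 73
Insert 58: L from 62
Insert 76: R from 62 -> R from 73 -> L from 97
Insert 37: L from 62 -> L from 58

In-order: [37, 58, 62, 73, 76, 97]


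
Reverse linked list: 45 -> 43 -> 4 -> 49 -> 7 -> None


Step 1: curr=45, set curr.next=prev(None) | reversed so far: 45
Step 2: curr=43, set curr.next=prev(45) | reversed so far: 43 -> 45
Step 3: curr=4, set curr.next=prev(43) | reversed so far: 4 -> 43 -> 45
Step 4: curr=49, set curr.next=prev(4) | reversed so far: 49 -> 4 -> 43 -> 45
Step 5: curr=7, set curr.next=prev(49) | reversed so far: 7 -> 49 -> 4 -> 43 -> 45

7 -> 49 -> 4 -> 43 -> 45 -> None


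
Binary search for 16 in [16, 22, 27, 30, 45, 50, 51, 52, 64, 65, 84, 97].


Step 1: lo=0, hi=11, mid=5, val=50
Step 2: lo=0, hi=4, mid=2, val=27
Step 3: lo=0, hi=1, mid=0, val=16

Found at index 0


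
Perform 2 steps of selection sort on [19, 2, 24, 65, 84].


Initial: [19, 2, 24, 65, 84]
Step 1: min=2 at 1
  Swap: [2, 19, 24, 65, 84]
Step 2: min=19 at 1
  Swap: [2, 19, 24, 65, 84]

After 2 steps: [2, 19, 24, 65, 84]


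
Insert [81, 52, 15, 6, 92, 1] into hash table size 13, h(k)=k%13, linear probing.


Insert 81: h=3 -> slot 3
Insert 52: h=0 -> slot 0
Insert 15: h=2 -> slot 2
Insert 6: h=6 -> slot 6
Insert 92: h=1 -> slot 1
Insert 1: h=1, 3 probes -> slot 4

Table: [52, 92, 15, 81, 1, None, 6, None, None, None, None, None, None]


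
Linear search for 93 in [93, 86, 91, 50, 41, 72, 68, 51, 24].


i=0: 93==93 found!

Found at 0, 1 comps


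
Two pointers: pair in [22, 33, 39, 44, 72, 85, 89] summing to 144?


lo=0(22)+hi=6(89)=111
lo=1(33)+hi=6(89)=122
lo=2(39)+hi=6(89)=128
lo=3(44)+hi=6(89)=133
lo=4(72)+hi=6(89)=161
lo=4(72)+hi=5(85)=157

No pair found


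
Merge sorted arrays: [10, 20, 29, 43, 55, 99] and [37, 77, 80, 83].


Take 10 from A
Take 20 from A
Take 29 from A
Take 37 from B
Take 43 from A
Take 55 from A
Take 77 from B
Take 80 from B
Take 83 from B

Merged: [10, 20, 29, 37, 43, 55, 77, 80, 83, 99]


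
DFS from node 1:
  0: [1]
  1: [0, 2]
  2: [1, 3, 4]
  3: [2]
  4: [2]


Visit 1, push [2, 0]
Visit 0, push []
Visit 2, push [4, 3]
Visit 3, push []
Visit 4, push []

DFS order: [1, 0, 2, 3, 4]


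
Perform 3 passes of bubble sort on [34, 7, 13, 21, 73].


Initial: [34, 7, 13, 21, 73]
Pass 1: [7, 13, 21, 34, 73] (3 swaps)
Pass 2: [7, 13, 21, 34, 73] (0 swaps)
Pass 3: [7, 13, 21, 34, 73] (0 swaps)

After 3 passes: [7, 13, 21, 34, 73]


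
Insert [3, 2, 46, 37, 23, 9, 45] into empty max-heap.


Insert 3: [3]
Insert 2: [3, 2]
Insert 46: [46, 2, 3]
Insert 37: [46, 37, 3, 2]
Insert 23: [46, 37, 3, 2, 23]
Insert 9: [46, 37, 9, 2, 23, 3]
Insert 45: [46, 37, 45, 2, 23, 3, 9]

Final heap: [46, 37, 45, 2, 23, 3, 9]


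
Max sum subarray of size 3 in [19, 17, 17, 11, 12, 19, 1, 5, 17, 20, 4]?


[0:3]: 53
[1:4]: 45
[2:5]: 40
[3:6]: 42
[4:7]: 32
[5:8]: 25
[6:9]: 23
[7:10]: 42
[8:11]: 41

Max: 53 at [0:3]


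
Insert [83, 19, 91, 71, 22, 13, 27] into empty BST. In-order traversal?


Insert 83: root
Insert 19: L from 83
Insert 91: R from 83
Insert 71: L from 83 -> R from 19
Insert 22: L from 83 -> R from 19 -> L from 71
Insert 13: L from 83 -> L from 19
Insert 27: L from 83 -> R from 19 -> L from 71 -> R from 22

In-order: [13, 19, 22, 27, 71, 83, 91]


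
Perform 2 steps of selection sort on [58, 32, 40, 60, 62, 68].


Initial: [58, 32, 40, 60, 62, 68]
Step 1: min=32 at 1
  Swap: [32, 58, 40, 60, 62, 68]
Step 2: min=40 at 2
  Swap: [32, 40, 58, 60, 62, 68]

After 2 steps: [32, 40, 58, 60, 62, 68]


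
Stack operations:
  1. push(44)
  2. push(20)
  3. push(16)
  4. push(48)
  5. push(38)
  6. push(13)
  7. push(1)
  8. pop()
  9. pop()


push(44) -> [44]
push(20) -> [44, 20]
push(16) -> [44, 20, 16]
push(48) -> [44, 20, 16, 48]
push(38) -> [44, 20, 16, 48, 38]
push(13) -> [44, 20, 16, 48, 38, 13]
push(1) -> [44, 20, 16, 48, 38, 13, 1]
pop()->1, [44, 20, 16, 48, 38, 13]
pop()->13, [44, 20, 16, 48, 38]

Final stack: [44, 20, 16, 48, 38]


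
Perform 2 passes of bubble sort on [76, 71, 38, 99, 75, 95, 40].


Initial: [76, 71, 38, 99, 75, 95, 40]
Pass 1: [71, 38, 76, 75, 95, 40, 99] (5 swaps)
Pass 2: [38, 71, 75, 76, 40, 95, 99] (3 swaps)

After 2 passes: [38, 71, 75, 76, 40, 95, 99]


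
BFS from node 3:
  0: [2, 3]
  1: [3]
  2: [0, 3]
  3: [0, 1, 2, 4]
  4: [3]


Visit 3, enqueue [0, 1, 2, 4]
Visit 0, enqueue []
Visit 1, enqueue []
Visit 2, enqueue []
Visit 4, enqueue []

BFS order: [3, 0, 1, 2, 4]


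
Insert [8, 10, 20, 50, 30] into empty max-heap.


Insert 8: [8]
Insert 10: [10, 8]
Insert 20: [20, 8, 10]
Insert 50: [50, 20, 10, 8]
Insert 30: [50, 30, 10, 8, 20]

Final heap: [50, 30, 10, 8, 20]


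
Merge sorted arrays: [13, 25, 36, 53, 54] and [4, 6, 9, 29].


Take 4 from B
Take 6 from B
Take 9 from B
Take 13 from A
Take 25 from A
Take 29 from B

Merged: [4, 6, 9, 13, 25, 29, 36, 53, 54]


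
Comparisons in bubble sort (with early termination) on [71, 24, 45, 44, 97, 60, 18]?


Algorithm: bubble sort (with early termination)
Input: [71, 24, 45, 44, 97, 60, 18]
Sorted: [18, 24, 44, 45, 60, 71, 97]

21


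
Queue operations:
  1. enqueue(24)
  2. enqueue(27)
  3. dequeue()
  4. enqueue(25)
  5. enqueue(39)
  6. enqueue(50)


enqueue(24) -> [24]
enqueue(27) -> [24, 27]
dequeue()->24, [27]
enqueue(25) -> [27, 25]
enqueue(39) -> [27, 25, 39]
enqueue(50) -> [27, 25, 39, 50]

Final queue: [27, 25, 39, 50]


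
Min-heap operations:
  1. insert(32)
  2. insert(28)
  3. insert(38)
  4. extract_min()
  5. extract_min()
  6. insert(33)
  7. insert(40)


insert(32) -> [32]
insert(28) -> [28, 32]
insert(38) -> [28, 32, 38]
extract_min()->28, [32, 38]
extract_min()->32, [38]
insert(33) -> [33, 38]
insert(40) -> [33, 38, 40]

Final heap: [33, 38, 40]


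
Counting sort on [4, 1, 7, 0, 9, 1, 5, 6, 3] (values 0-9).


Input: [4, 1, 7, 0, 9, 1, 5, 6, 3]
Counts: [1, 2, 0, 1, 1, 1, 1, 1, 0, 1]

Sorted: [0, 1, 1, 3, 4, 5, 6, 7, 9]


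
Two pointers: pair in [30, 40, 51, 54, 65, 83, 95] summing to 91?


lo=0(30)+hi=6(95)=125
lo=0(30)+hi=5(83)=113
lo=0(30)+hi=4(65)=95
lo=0(30)+hi=3(54)=84
lo=1(40)+hi=3(54)=94
lo=1(40)+hi=2(51)=91

Yes: 40+51=91


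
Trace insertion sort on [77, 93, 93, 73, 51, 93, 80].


Initial: [77, 93, 93, 73, 51, 93, 80]
Insert 93: [77, 93, 93, 73, 51, 93, 80]
Insert 93: [77, 93, 93, 73, 51, 93, 80]
Insert 73: [73, 77, 93, 93, 51, 93, 80]
Insert 51: [51, 73, 77, 93, 93, 93, 80]
Insert 93: [51, 73, 77, 93, 93, 93, 80]
Insert 80: [51, 73, 77, 80, 93, 93, 93]

Sorted: [51, 73, 77, 80, 93, 93, 93]


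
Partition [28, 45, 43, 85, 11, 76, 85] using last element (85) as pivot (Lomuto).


Pivot: 85
  28 <= 85: advance i (no swap)
  45 <= 85: advance i (no swap)
  43 <= 85: advance i (no swap)
  85 <= 85: advance i (no swap)
  11 <= 85: advance i (no swap)
  76 <= 85: advance i (no swap)
Place pivot at 6: [28, 45, 43, 85, 11, 76, 85]

Partitioned: [28, 45, 43, 85, 11, 76, 85]


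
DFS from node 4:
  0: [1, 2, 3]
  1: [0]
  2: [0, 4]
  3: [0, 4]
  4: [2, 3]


Visit 4, push [3, 2]
Visit 2, push [0]
Visit 0, push [3, 1]
Visit 1, push []
Visit 3, push []

DFS order: [4, 2, 0, 1, 3]


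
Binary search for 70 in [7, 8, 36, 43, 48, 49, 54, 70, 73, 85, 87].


Step 1: lo=0, hi=10, mid=5, val=49
Step 2: lo=6, hi=10, mid=8, val=73
Step 3: lo=6, hi=7, mid=6, val=54
Step 4: lo=7, hi=7, mid=7, val=70

Found at index 7


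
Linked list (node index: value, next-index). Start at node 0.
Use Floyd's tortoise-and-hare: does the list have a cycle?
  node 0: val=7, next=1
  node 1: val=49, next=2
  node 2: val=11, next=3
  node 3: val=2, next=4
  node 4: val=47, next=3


Floyd's tortoise (slow, +1) and hare (fast, +2):
  init: slow=0, fast=0
  step 1: slow=1, fast=2
  step 2: slow=2, fast=4
  step 3: slow=3, fast=4
  step 4: slow=4, fast=4
  slow == fast at node 4: cycle detected

Cycle: yes
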